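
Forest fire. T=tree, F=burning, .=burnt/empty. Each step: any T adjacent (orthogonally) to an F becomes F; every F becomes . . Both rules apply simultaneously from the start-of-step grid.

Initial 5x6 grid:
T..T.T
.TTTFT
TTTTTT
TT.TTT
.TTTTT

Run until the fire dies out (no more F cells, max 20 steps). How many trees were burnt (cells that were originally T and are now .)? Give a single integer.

Step 1: +3 fires, +1 burnt (F count now 3)
Step 2: +6 fires, +3 burnt (F count now 6)
Step 3: +5 fires, +6 burnt (F count now 5)
Step 4: +3 fires, +5 burnt (F count now 3)
Step 5: +3 fires, +3 burnt (F count now 3)
Step 6: +2 fires, +3 burnt (F count now 2)
Step 7: +0 fires, +2 burnt (F count now 0)
Fire out after step 7
Initially T: 23, now '.': 29
Total burnt (originally-T cells now '.'): 22

Answer: 22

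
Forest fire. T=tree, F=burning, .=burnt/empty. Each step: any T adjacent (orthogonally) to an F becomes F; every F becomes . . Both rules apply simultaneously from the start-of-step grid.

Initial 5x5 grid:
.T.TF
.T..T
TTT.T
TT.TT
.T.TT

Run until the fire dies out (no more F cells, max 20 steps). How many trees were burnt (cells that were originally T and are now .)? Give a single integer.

Step 1: +2 fires, +1 burnt (F count now 2)
Step 2: +1 fires, +2 burnt (F count now 1)
Step 3: +1 fires, +1 burnt (F count now 1)
Step 4: +2 fires, +1 burnt (F count now 2)
Step 5: +1 fires, +2 burnt (F count now 1)
Step 6: +0 fires, +1 burnt (F count now 0)
Fire out after step 6
Initially T: 15, now '.': 17
Total burnt (originally-T cells now '.'): 7

Answer: 7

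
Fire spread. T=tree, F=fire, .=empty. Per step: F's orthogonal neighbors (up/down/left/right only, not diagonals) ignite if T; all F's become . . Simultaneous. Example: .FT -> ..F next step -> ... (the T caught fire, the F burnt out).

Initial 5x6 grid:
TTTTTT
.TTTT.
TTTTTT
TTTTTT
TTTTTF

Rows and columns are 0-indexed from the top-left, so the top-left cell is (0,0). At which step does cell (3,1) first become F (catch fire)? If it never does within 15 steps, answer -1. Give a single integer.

Step 1: cell (3,1)='T' (+2 fires, +1 burnt)
Step 2: cell (3,1)='T' (+3 fires, +2 burnt)
Step 3: cell (3,1)='T' (+3 fires, +3 burnt)
Step 4: cell (3,1)='T' (+4 fires, +3 burnt)
Step 5: cell (3,1)='F' (+5 fires, +4 burnt)
  -> target ignites at step 5
Step 6: cell (3,1)='.' (+5 fires, +5 burnt)
Step 7: cell (3,1)='.' (+3 fires, +5 burnt)
Step 8: cell (3,1)='.' (+1 fires, +3 burnt)
Step 9: cell (3,1)='.' (+1 fires, +1 burnt)
Step 10: cell (3,1)='.' (+0 fires, +1 burnt)
  fire out at step 10

5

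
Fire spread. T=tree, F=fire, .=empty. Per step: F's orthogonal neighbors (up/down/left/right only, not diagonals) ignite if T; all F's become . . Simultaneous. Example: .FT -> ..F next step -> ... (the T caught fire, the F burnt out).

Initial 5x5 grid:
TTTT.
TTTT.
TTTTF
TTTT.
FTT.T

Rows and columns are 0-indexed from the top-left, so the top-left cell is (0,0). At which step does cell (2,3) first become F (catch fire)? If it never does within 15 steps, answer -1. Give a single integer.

Step 1: cell (2,3)='F' (+3 fires, +2 burnt)
  -> target ignites at step 1
Step 2: cell (2,3)='.' (+6 fires, +3 burnt)
Step 3: cell (2,3)='.' (+5 fires, +6 burnt)
Step 4: cell (2,3)='.' (+3 fires, +5 burnt)
Step 5: cell (2,3)='.' (+1 fires, +3 burnt)
Step 6: cell (2,3)='.' (+0 fires, +1 burnt)
  fire out at step 6

1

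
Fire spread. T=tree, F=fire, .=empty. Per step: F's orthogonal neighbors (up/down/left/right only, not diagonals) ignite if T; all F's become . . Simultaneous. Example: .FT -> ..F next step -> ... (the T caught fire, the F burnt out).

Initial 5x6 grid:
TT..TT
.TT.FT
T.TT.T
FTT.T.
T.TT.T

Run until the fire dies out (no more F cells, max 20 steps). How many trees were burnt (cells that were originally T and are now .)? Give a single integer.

Answer: 16

Derivation:
Step 1: +5 fires, +2 burnt (F count now 5)
Step 2: +3 fires, +5 burnt (F count now 3)
Step 3: +2 fires, +3 burnt (F count now 2)
Step 4: +3 fires, +2 burnt (F count now 3)
Step 5: +1 fires, +3 burnt (F count now 1)
Step 6: +1 fires, +1 burnt (F count now 1)
Step 7: +1 fires, +1 burnt (F count now 1)
Step 8: +0 fires, +1 burnt (F count now 0)
Fire out after step 8
Initially T: 18, now '.': 28
Total burnt (originally-T cells now '.'): 16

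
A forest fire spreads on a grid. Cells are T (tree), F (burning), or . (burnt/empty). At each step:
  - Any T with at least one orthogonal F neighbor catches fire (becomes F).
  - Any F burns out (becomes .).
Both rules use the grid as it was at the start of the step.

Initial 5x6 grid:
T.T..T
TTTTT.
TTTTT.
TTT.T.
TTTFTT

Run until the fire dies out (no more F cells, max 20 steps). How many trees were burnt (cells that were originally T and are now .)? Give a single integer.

Step 1: +2 fires, +1 burnt (F count now 2)
Step 2: +4 fires, +2 burnt (F count now 4)
Step 3: +4 fires, +4 burnt (F count now 4)
Step 4: +5 fires, +4 burnt (F count now 5)
Step 5: +4 fires, +5 burnt (F count now 4)
Step 6: +1 fires, +4 burnt (F count now 1)
Step 7: +1 fires, +1 burnt (F count now 1)
Step 8: +0 fires, +1 burnt (F count now 0)
Fire out after step 8
Initially T: 22, now '.': 29
Total burnt (originally-T cells now '.'): 21

Answer: 21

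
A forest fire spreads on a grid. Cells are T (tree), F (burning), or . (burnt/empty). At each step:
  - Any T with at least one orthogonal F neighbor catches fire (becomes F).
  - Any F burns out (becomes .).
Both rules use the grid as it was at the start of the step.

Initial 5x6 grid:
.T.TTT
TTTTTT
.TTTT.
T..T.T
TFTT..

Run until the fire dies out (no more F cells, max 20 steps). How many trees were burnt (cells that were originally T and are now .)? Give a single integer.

Answer: 19

Derivation:
Step 1: +2 fires, +1 burnt (F count now 2)
Step 2: +2 fires, +2 burnt (F count now 2)
Step 3: +1 fires, +2 burnt (F count now 1)
Step 4: +1 fires, +1 burnt (F count now 1)
Step 5: +3 fires, +1 burnt (F count now 3)
Step 6: +4 fires, +3 burnt (F count now 4)
Step 7: +3 fires, +4 burnt (F count now 3)
Step 8: +3 fires, +3 burnt (F count now 3)
Step 9: +0 fires, +3 burnt (F count now 0)
Fire out after step 9
Initially T: 20, now '.': 29
Total burnt (originally-T cells now '.'): 19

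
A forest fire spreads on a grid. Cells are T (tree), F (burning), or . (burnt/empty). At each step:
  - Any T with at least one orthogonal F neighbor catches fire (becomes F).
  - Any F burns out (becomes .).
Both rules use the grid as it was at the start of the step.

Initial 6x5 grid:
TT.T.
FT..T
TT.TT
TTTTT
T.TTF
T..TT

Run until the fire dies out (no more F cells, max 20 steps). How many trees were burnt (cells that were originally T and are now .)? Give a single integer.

Answer: 19

Derivation:
Step 1: +6 fires, +2 burnt (F count now 6)
Step 2: +7 fires, +6 burnt (F count now 7)
Step 3: +5 fires, +7 burnt (F count now 5)
Step 4: +1 fires, +5 burnt (F count now 1)
Step 5: +0 fires, +1 burnt (F count now 0)
Fire out after step 5
Initially T: 20, now '.': 29
Total burnt (originally-T cells now '.'): 19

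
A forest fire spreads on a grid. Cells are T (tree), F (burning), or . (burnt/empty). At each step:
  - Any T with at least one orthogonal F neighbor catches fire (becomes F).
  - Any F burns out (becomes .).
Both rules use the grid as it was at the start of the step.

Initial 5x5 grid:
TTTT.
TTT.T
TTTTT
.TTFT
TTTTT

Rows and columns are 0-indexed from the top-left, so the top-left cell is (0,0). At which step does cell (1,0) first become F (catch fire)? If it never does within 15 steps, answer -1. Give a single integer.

Step 1: cell (1,0)='T' (+4 fires, +1 burnt)
Step 2: cell (1,0)='T' (+5 fires, +4 burnt)
Step 3: cell (1,0)='T' (+4 fires, +5 burnt)
Step 4: cell (1,0)='T' (+4 fires, +4 burnt)
Step 5: cell (1,0)='F' (+3 fires, +4 burnt)
  -> target ignites at step 5
Step 6: cell (1,0)='.' (+1 fires, +3 burnt)
Step 7: cell (1,0)='.' (+0 fires, +1 burnt)
  fire out at step 7

5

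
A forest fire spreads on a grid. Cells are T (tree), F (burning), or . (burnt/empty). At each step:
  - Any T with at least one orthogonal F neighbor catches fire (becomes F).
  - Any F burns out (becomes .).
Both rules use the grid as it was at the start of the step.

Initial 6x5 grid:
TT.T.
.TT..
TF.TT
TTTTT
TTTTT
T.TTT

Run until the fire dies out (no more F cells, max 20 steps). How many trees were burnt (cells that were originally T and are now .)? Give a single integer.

Step 1: +3 fires, +1 burnt (F count now 3)
Step 2: +5 fires, +3 burnt (F count now 5)
Step 3: +4 fires, +5 burnt (F count now 4)
Step 4: +5 fires, +4 burnt (F count now 5)
Step 5: +3 fires, +5 burnt (F count now 3)
Step 6: +1 fires, +3 burnt (F count now 1)
Step 7: +0 fires, +1 burnt (F count now 0)
Fire out after step 7
Initially T: 22, now '.': 29
Total burnt (originally-T cells now '.'): 21

Answer: 21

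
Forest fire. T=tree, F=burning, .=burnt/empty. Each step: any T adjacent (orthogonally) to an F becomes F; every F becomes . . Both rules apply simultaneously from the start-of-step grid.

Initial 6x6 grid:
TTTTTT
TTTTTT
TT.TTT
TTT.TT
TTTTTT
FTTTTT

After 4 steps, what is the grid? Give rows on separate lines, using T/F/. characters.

Step 1: 2 trees catch fire, 1 burn out
  TTTTTT
  TTTTTT
  TT.TTT
  TTT.TT
  FTTTTT
  .FTTTT
Step 2: 3 trees catch fire, 2 burn out
  TTTTTT
  TTTTTT
  TT.TTT
  FTT.TT
  .FTTTT
  ..FTTT
Step 3: 4 trees catch fire, 3 burn out
  TTTTTT
  TTTTTT
  FT.TTT
  .FT.TT
  ..FTTT
  ...FTT
Step 4: 5 trees catch fire, 4 burn out
  TTTTTT
  FTTTTT
  .F.TTT
  ..F.TT
  ...FTT
  ....FT

TTTTTT
FTTTTT
.F.TTT
..F.TT
...FTT
....FT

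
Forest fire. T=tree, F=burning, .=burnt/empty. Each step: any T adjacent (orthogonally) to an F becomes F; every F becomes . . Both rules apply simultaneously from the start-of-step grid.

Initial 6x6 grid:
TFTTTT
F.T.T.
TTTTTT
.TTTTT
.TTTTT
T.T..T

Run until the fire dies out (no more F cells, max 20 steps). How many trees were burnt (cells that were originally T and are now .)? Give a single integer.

Answer: 25

Derivation:
Step 1: +3 fires, +2 burnt (F count now 3)
Step 2: +3 fires, +3 burnt (F count now 3)
Step 3: +3 fires, +3 burnt (F count now 3)
Step 4: +5 fires, +3 burnt (F count now 5)
Step 5: +3 fires, +5 burnt (F count now 3)
Step 6: +4 fires, +3 burnt (F count now 4)
Step 7: +2 fires, +4 burnt (F count now 2)
Step 8: +1 fires, +2 burnt (F count now 1)
Step 9: +1 fires, +1 burnt (F count now 1)
Step 10: +0 fires, +1 burnt (F count now 0)
Fire out after step 10
Initially T: 26, now '.': 35
Total burnt (originally-T cells now '.'): 25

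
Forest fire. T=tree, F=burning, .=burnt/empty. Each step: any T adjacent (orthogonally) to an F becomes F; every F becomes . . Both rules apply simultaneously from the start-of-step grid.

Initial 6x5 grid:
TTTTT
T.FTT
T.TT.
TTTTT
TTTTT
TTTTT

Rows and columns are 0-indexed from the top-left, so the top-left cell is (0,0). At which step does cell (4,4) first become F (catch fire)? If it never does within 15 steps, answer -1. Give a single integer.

Step 1: cell (4,4)='T' (+3 fires, +1 burnt)
Step 2: cell (4,4)='T' (+5 fires, +3 burnt)
Step 3: cell (4,4)='T' (+5 fires, +5 burnt)
Step 4: cell (4,4)='T' (+6 fires, +5 burnt)
Step 5: cell (4,4)='F' (+5 fires, +6 burnt)
  -> target ignites at step 5
Step 6: cell (4,4)='.' (+2 fires, +5 burnt)
Step 7: cell (4,4)='.' (+0 fires, +2 burnt)
  fire out at step 7

5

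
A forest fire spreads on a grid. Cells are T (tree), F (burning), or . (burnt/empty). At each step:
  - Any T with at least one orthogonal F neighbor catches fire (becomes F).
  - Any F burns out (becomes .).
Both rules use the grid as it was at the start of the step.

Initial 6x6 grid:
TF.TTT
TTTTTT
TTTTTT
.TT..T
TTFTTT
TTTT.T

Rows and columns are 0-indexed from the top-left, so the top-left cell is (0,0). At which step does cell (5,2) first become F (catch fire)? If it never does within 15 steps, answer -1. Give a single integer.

Step 1: cell (5,2)='F' (+6 fires, +2 burnt)
  -> target ignites at step 1
Step 2: cell (5,2)='.' (+9 fires, +6 burnt)
Step 3: cell (5,2)='.' (+5 fires, +9 burnt)
Step 4: cell (5,2)='.' (+5 fires, +5 burnt)
Step 5: cell (5,2)='.' (+3 fires, +5 burnt)
Step 6: cell (5,2)='.' (+1 fires, +3 burnt)
Step 7: cell (5,2)='.' (+0 fires, +1 burnt)
  fire out at step 7

1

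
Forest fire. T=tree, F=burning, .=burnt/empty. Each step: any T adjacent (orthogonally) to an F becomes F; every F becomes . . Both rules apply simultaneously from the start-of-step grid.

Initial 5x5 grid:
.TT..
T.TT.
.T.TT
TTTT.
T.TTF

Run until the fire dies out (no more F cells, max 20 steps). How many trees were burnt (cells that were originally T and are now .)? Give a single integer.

Step 1: +1 fires, +1 burnt (F count now 1)
Step 2: +2 fires, +1 burnt (F count now 2)
Step 3: +2 fires, +2 burnt (F count now 2)
Step 4: +3 fires, +2 burnt (F count now 3)
Step 5: +3 fires, +3 burnt (F count now 3)
Step 6: +2 fires, +3 burnt (F count now 2)
Step 7: +1 fires, +2 burnt (F count now 1)
Step 8: +0 fires, +1 burnt (F count now 0)
Fire out after step 8
Initially T: 15, now '.': 24
Total burnt (originally-T cells now '.'): 14

Answer: 14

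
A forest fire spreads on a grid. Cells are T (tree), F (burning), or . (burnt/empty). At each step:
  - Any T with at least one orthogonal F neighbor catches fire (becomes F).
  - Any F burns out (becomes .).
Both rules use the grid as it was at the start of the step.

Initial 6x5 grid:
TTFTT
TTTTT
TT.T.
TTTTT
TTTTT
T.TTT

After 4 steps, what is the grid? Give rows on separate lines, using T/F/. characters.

Step 1: 3 trees catch fire, 1 burn out
  TF.FT
  TTFTT
  TT.T.
  TTTTT
  TTTTT
  T.TTT
Step 2: 4 trees catch fire, 3 burn out
  F...F
  TF.FT
  TT.T.
  TTTTT
  TTTTT
  T.TTT
Step 3: 4 trees catch fire, 4 burn out
  .....
  F...F
  TF.F.
  TTTTT
  TTTTT
  T.TTT
Step 4: 3 trees catch fire, 4 burn out
  .....
  .....
  F....
  TFTFT
  TTTTT
  T.TTT

.....
.....
F....
TFTFT
TTTTT
T.TTT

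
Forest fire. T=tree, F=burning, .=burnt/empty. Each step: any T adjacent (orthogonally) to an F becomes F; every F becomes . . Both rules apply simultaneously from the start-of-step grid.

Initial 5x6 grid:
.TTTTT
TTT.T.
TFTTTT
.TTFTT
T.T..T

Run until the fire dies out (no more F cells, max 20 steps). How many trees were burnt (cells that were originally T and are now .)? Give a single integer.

Step 1: +7 fires, +2 burnt (F count now 7)
Step 2: +6 fires, +7 burnt (F count now 6)
Step 3: +4 fires, +6 burnt (F count now 4)
Step 4: +2 fires, +4 burnt (F count now 2)
Step 5: +1 fires, +2 burnt (F count now 1)
Step 6: +0 fires, +1 burnt (F count now 0)
Fire out after step 6
Initially T: 21, now '.': 29
Total burnt (originally-T cells now '.'): 20

Answer: 20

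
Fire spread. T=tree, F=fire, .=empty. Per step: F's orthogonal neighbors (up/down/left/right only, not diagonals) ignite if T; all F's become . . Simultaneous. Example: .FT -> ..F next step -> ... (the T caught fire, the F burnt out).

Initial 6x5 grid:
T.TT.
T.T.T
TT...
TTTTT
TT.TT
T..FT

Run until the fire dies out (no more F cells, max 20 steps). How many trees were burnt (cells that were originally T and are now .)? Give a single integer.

Answer: 15

Derivation:
Step 1: +2 fires, +1 burnt (F count now 2)
Step 2: +2 fires, +2 burnt (F count now 2)
Step 3: +2 fires, +2 burnt (F count now 2)
Step 4: +1 fires, +2 burnt (F count now 1)
Step 5: +3 fires, +1 burnt (F count now 3)
Step 6: +2 fires, +3 burnt (F count now 2)
Step 7: +2 fires, +2 burnt (F count now 2)
Step 8: +1 fires, +2 burnt (F count now 1)
Step 9: +0 fires, +1 burnt (F count now 0)
Fire out after step 9
Initially T: 19, now '.': 26
Total burnt (originally-T cells now '.'): 15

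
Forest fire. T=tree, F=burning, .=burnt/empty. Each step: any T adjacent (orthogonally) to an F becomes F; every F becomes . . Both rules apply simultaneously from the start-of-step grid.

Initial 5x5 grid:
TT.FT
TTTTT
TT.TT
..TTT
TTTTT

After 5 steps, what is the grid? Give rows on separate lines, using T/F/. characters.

Step 1: 2 trees catch fire, 1 burn out
  TT..F
  TTTFT
  TT.TT
  ..TTT
  TTTTT
Step 2: 3 trees catch fire, 2 burn out
  TT...
  TTF.F
  TT.FT
  ..TTT
  TTTTT
Step 3: 3 trees catch fire, 3 burn out
  TT...
  TF...
  TT..F
  ..TFT
  TTTTT
Step 4: 6 trees catch fire, 3 burn out
  TF...
  F....
  TF...
  ..F.F
  TTTFT
Step 5: 4 trees catch fire, 6 burn out
  F....
  .....
  F....
  .....
  TTF.F

F....
.....
F....
.....
TTF.F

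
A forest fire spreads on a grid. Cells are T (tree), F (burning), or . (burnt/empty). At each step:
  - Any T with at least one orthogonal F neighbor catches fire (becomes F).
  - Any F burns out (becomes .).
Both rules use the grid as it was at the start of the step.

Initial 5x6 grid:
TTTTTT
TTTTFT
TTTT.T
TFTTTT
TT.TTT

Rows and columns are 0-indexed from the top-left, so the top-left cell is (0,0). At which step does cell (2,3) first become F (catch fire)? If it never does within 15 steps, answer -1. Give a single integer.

Step 1: cell (2,3)='T' (+7 fires, +2 burnt)
Step 2: cell (2,3)='F' (+10 fires, +7 burnt)
  -> target ignites at step 2
Step 3: cell (2,3)='.' (+6 fires, +10 burnt)
Step 4: cell (2,3)='.' (+3 fires, +6 burnt)
Step 5: cell (2,3)='.' (+0 fires, +3 burnt)
  fire out at step 5

2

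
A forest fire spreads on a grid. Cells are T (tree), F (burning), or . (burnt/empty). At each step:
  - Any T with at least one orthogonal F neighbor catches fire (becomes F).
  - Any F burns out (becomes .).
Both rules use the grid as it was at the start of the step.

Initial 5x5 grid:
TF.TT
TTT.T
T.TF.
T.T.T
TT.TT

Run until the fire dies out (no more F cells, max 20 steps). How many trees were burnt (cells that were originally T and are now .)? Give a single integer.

Step 1: +3 fires, +2 burnt (F count now 3)
Step 2: +3 fires, +3 burnt (F count now 3)
Step 3: +1 fires, +3 burnt (F count now 1)
Step 4: +1 fires, +1 burnt (F count now 1)
Step 5: +1 fires, +1 burnt (F count now 1)
Step 6: +1 fires, +1 burnt (F count now 1)
Step 7: +0 fires, +1 burnt (F count now 0)
Fire out after step 7
Initially T: 16, now '.': 19
Total burnt (originally-T cells now '.'): 10

Answer: 10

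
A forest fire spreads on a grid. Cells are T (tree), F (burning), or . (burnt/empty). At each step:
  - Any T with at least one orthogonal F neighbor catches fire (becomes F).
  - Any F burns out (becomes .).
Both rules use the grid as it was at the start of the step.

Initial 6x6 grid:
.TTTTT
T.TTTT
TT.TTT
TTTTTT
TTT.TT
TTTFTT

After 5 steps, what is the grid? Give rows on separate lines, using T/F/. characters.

Step 1: 2 trees catch fire, 1 burn out
  .TTTTT
  T.TTTT
  TT.TTT
  TTTTTT
  TTT.TT
  TTF.FT
Step 2: 4 trees catch fire, 2 burn out
  .TTTTT
  T.TTTT
  TT.TTT
  TTTTTT
  TTF.FT
  TF...F
Step 3: 5 trees catch fire, 4 burn out
  .TTTTT
  T.TTTT
  TT.TTT
  TTFTFT
  TF...F
  F.....
Step 4: 5 trees catch fire, 5 burn out
  .TTTTT
  T.TTTT
  TT.TFT
  TF.F.F
  F.....
  ......
Step 5: 5 trees catch fire, 5 burn out
  .TTTTT
  T.TTFT
  TF.F.F
  F.....
  ......
  ......

.TTTTT
T.TTFT
TF.F.F
F.....
......
......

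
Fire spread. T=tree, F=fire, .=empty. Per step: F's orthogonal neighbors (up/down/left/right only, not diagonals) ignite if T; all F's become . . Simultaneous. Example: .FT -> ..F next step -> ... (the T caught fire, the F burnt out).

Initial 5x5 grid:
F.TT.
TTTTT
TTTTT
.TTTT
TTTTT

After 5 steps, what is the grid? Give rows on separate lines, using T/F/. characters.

Step 1: 1 trees catch fire, 1 burn out
  ..TT.
  FTTTT
  TTTTT
  .TTTT
  TTTTT
Step 2: 2 trees catch fire, 1 burn out
  ..TT.
  .FTTT
  FTTTT
  .TTTT
  TTTTT
Step 3: 2 trees catch fire, 2 burn out
  ..TT.
  ..FTT
  .FTTT
  .TTTT
  TTTTT
Step 4: 4 trees catch fire, 2 burn out
  ..FT.
  ...FT
  ..FTT
  .FTTT
  TTTTT
Step 5: 5 trees catch fire, 4 burn out
  ...F.
  ....F
  ...FT
  ..FTT
  TFTTT

...F.
....F
...FT
..FTT
TFTTT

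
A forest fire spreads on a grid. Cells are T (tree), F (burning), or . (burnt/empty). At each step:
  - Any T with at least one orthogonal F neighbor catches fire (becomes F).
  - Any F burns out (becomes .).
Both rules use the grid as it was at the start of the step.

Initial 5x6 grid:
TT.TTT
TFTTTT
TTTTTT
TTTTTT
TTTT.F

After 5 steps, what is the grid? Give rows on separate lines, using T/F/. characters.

Step 1: 5 trees catch fire, 2 burn out
  TF.TTT
  F.FTTT
  TFTTTT
  TTTTTF
  TTTT..
Step 2: 7 trees catch fire, 5 burn out
  F..TTT
  ...FTT
  F.FTTF
  TFTTF.
  TTTT..
Step 3: 9 trees catch fire, 7 burn out
  ...FTT
  ....FF
  ...FF.
  F.FF..
  TFTT..
Step 4: 5 trees catch fire, 9 burn out
  ....FF
  ......
  ......
  ......
  F.FF..
Step 5: 0 trees catch fire, 5 burn out
  ......
  ......
  ......
  ......
  ......

......
......
......
......
......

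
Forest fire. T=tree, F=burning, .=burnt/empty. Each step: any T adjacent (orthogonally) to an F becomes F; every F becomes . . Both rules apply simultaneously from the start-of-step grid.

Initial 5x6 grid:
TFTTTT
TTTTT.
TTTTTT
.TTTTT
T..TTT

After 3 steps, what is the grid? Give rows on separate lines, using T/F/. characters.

Step 1: 3 trees catch fire, 1 burn out
  F.FTTT
  TFTTT.
  TTTTTT
  .TTTTT
  T..TTT
Step 2: 4 trees catch fire, 3 burn out
  ...FTT
  F.FTT.
  TFTTTT
  .TTTTT
  T..TTT
Step 3: 5 trees catch fire, 4 burn out
  ....FT
  ...FT.
  F.FTTT
  .FTTTT
  T..TTT

....FT
...FT.
F.FTTT
.FTTTT
T..TTT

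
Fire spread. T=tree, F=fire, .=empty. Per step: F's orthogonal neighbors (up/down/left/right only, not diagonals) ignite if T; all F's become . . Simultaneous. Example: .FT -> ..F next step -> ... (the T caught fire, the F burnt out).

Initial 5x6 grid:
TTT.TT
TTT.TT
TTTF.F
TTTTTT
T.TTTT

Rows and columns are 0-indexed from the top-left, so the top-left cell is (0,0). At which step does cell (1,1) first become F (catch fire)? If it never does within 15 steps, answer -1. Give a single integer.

Step 1: cell (1,1)='T' (+4 fires, +2 burnt)
Step 2: cell (1,1)='T' (+8 fires, +4 burnt)
Step 3: cell (1,1)='F' (+7 fires, +8 burnt)
  -> target ignites at step 3
Step 4: cell (1,1)='.' (+3 fires, +7 burnt)
Step 5: cell (1,1)='.' (+2 fires, +3 burnt)
Step 6: cell (1,1)='.' (+0 fires, +2 burnt)
  fire out at step 6

3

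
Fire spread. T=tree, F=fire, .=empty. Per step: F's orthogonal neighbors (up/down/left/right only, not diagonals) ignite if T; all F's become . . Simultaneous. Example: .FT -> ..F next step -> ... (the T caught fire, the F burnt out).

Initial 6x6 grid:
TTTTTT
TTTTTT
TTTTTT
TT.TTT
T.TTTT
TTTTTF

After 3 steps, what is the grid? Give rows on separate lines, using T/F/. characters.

Step 1: 2 trees catch fire, 1 burn out
  TTTTTT
  TTTTTT
  TTTTTT
  TT.TTT
  T.TTTF
  TTTTF.
Step 2: 3 trees catch fire, 2 burn out
  TTTTTT
  TTTTTT
  TTTTTT
  TT.TTF
  T.TTF.
  TTTF..
Step 3: 4 trees catch fire, 3 burn out
  TTTTTT
  TTTTTT
  TTTTTF
  TT.TF.
  T.TF..
  TTF...

TTTTTT
TTTTTT
TTTTTF
TT.TF.
T.TF..
TTF...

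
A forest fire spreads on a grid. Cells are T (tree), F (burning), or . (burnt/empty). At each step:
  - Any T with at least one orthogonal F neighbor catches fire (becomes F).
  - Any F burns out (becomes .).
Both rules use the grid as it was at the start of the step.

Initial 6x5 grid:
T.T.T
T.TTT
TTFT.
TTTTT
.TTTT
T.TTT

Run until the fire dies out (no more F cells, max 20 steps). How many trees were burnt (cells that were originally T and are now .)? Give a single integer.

Step 1: +4 fires, +1 burnt (F count now 4)
Step 2: +6 fires, +4 burnt (F count now 6)
Step 3: +7 fires, +6 burnt (F count now 7)
Step 4: +4 fires, +7 burnt (F count now 4)
Step 5: +1 fires, +4 burnt (F count now 1)
Step 6: +0 fires, +1 burnt (F count now 0)
Fire out after step 6
Initially T: 23, now '.': 29
Total burnt (originally-T cells now '.'): 22

Answer: 22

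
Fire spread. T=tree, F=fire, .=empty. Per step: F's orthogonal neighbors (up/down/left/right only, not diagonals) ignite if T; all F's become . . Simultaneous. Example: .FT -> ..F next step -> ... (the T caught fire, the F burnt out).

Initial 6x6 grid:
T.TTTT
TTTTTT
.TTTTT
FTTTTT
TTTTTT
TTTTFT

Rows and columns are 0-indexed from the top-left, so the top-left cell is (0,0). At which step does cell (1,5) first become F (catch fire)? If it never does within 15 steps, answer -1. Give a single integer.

Step 1: cell (1,5)='T' (+5 fires, +2 burnt)
Step 2: cell (1,5)='T' (+8 fires, +5 burnt)
Step 3: cell (1,5)='T' (+7 fires, +8 burnt)
Step 4: cell (1,5)='T' (+5 fires, +7 burnt)
Step 5: cell (1,5)='F' (+5 fires, +5 burnt)
  -> target ignites at step 5
Step 6: cell (1,5)='.' (+2 fires, +5 burnt)
Step 7: cell (1,5)='.' (+0 fires, +2 burnt)
  fire out at step 7

5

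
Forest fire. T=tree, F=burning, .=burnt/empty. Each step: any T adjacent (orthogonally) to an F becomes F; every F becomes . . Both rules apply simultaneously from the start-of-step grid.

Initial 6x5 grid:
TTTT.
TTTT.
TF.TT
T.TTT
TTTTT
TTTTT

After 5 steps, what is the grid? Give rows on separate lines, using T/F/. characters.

Step 1: 2 trees catch fire, 1 burn out
  TTTT.
  TFTT.
  F..TT
  T.TTT
  TTTTT
  TTTTT
Step 2: 4 trees catch fire, 2 burn out
  TFTT.
  F.FT.
  ...TT
  F.TTT
  TTTTT
  TTTTT
Step 3: 4 trees catch fire, 4 burn out
  F.FT.
  ...F.
  ...TT
  ..TTT
  FTTTT
  TTTTT
Step 4: 4 trees catch fire, 4 burn out
  ...F.
  .....
  ...FT
  ..TTT
  .FTTT
  FTTTT
Step 5: 4 trees catch fire, 4 burn out
  .....
  .....
  ....F
  ..TFT
  ..FTT
  .FTTT

.....
.....
....F
..TFT
..FTT
.FTTT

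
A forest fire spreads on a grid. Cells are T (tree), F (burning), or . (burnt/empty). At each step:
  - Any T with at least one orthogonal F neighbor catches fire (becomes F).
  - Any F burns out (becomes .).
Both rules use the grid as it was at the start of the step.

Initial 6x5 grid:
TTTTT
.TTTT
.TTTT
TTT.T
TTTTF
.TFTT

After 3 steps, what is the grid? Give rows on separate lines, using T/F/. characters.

Step 1: 6 trees catch fire, 2 burn out
  TTTTT
  .TTTT
  .TTTT
  TTT.F
  TTFF.
  .F.FF
Step 2: 3 trees catch fire, 6 burn out
  TTTTT
  .TTTT
  .TTTF
  TTF..
  TF...
  .....
Step 3: 5 trees catch fire, 3 burn out
  TTTTT
  .TTTF
  .TFF.
  TF...
  F....
  .....

TTTTT
.TTTF
.TFF.
TF...
F....
.....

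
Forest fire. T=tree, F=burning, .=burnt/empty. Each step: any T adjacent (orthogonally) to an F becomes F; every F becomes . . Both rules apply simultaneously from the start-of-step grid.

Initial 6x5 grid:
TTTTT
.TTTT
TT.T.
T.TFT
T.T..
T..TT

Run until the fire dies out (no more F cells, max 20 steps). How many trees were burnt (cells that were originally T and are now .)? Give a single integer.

Step 1: +3 fires, +1 burnt (F count now 3)
Step 2: +2 fires, +3 burnt (F count now 2)
Step 3: +3 fires, +2 burnt (F count now 3)
Step 4: +3 fires, +3 burnt (F count now 3)
Step 5: +2 fires, +3 burnt (F count now 2)
Step 6: +2 fires, +2 burnt (F count now 2)
Step 7: +1 fires, +2 burnt (F count now 1)
Step 8: +1 fires, +1 burnt (F count now 1)
Step 9: +1 fires, +1 burnt (F count now 1)
Step 10: +0 fires, +1 burnt (F count now 0)
Fire out after step 10
Initially T: 20, now '.': 28
Total burnt (originally-T cells now '.'): 18

Answer: 18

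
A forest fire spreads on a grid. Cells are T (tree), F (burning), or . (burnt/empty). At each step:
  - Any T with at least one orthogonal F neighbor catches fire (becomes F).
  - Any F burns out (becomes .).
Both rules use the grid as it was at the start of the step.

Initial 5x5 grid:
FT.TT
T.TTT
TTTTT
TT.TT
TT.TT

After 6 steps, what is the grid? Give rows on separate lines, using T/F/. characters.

Step 1: 2 trees catch fire, 1 burn out
  .F.TT
  F.TTT
  TTTTT
  TT.TT
  TT.TT
Step 2: 1 trees catch fire, 2 burn out
  ...TT
  ..TTT
  FTTTT
  TT.TT
  TT.TT
Step 3: 2 trees catch fire, 1 burn out
  ...TT
  ..TTT
  .FTTT
  FT.TT
  TT.TT
Step 4: 3 trees catch fire, 2 burn out
  ...TT
  ..TTT
  ..FTT
  .F.TT
  FT.TT
Step 5: 3 trees catch fire, 3 burn out
  ...TT
  ..FTT
  ...FT
  ...TT
  .F.TT
Step 6: 3 trees catch fire, 3 burn out
  ...TT
  ...FT
  ....F
  ...FT
  ...TT

...TT
...FT
....F
...FT
...TT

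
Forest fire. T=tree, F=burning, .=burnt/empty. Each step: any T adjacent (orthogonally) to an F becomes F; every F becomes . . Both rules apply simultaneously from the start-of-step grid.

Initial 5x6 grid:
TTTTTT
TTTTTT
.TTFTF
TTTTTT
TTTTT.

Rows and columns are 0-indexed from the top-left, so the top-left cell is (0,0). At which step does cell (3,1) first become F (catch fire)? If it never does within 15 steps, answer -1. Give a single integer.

Step 1: cell (3,1)='T' (+6 fires, +2 burnt)
Step 2: cell (3,1)='T' (+8 fires, +6 burnt)
Step 3: cell (3,1)='F' (+6 fires, +8 burnt)
  -> target ignites at step 3
Step 4: cell (3,1)='.' (+4 fires, +6 burnt)
Step 5: cell (3,1)='.' (+2 fires, +4 burnt)
Step 6: cell (3,1)='.' (+0 fires, +2 burnt)
  fire out at step 6

3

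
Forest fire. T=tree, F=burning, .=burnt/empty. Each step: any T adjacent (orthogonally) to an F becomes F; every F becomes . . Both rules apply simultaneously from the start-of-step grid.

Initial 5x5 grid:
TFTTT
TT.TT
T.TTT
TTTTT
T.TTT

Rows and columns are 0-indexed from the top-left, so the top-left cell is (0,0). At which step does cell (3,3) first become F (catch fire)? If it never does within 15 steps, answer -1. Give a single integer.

Step 1: cell (3,3)='T' (+3 fires, +1 burnt)
Step 2: cell (3,3)='T' (+2 fires, +3 burnt)
Step 3: cell (3,3)='T' (+3 fires, +2 burnt)
Step 4: cell (3,3)='T' (+3 fires, +3 burnt)
Step 5: cell (3,3)='F' (+5 fires, +3 burnt)
  -> target ignites at step 5
Step 6: cell (3,3)='.' (+3 fires, +5 burnt)
Step 7: cell (3,3)='.' (+2 fires, +3 burnt)
Step 8: cell (3,3)='.' (+0 fires, +2 burnt)
  fire out at step 8

5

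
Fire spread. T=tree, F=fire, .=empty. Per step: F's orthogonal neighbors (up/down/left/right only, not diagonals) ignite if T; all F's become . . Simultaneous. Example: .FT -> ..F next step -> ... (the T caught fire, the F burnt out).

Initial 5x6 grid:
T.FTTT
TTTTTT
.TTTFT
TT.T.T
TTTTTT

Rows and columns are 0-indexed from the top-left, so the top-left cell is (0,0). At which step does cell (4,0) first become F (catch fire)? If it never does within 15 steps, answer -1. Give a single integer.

Step 1: cell (4,0)='T' (+5 fires, +2 burnt)
Step 2: cell (4,0)='T' (+7 fires, +5 burnt)
Step 3: cell (4,0)='T' (+5 fires, +7 burnt)
Step 4: cell (4,0)='T' (+4 fires, +5 burnt)
Step 5: cell (4,0)='T' (+2 fires, +4 burnt)
Step 6: cell (4,0)='F' (+1 fires, +2 burnt)
  -> target ignites at step 6
Step 7: cell (4,0)='.' (+0 fires, +1 burnt)
  fire out at step 7

6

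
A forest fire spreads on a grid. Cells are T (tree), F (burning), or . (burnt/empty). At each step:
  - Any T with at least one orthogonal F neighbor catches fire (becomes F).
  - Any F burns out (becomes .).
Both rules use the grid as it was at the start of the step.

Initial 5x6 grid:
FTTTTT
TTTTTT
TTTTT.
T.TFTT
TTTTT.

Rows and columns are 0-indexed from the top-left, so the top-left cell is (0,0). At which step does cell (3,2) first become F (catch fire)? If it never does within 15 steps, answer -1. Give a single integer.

Step 1: cell (3,2)='F' (+6 fires, +2 burnt)
  -> target ignites at step 1
Step 2: cell (3,2)='.' (+9 fires, +6 burnt)
Step 3: cell (3,2)='.' (+6 fires, +9 burnt)
Step 4: cell (3,2)='.' (+3 fires, +6 burnt)
Step 5: cell (3,2)='.' (+1 fires, +3 burnt)
Step 6: cell (3,2)='.' (+0 fires, +1 burnt)
  fire out at step 6

1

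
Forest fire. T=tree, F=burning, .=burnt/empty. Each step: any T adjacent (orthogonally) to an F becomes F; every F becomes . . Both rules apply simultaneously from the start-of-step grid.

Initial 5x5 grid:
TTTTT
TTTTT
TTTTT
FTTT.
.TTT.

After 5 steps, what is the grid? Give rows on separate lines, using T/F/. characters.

Step 1: 2 trees catch fire, 1 burn out
  TTTTT
  TTTTT
  FTTTT
  .FTT.
  .TTT.
Step 2: 4 trees catch fire, 2 burn out
  TTTTT
  FTTTT
  .FTTT
  ..FT.
  .FTT.
Step 3: 5 trees catch fire, 4 burn out
  FTTTT
  .FTTT
  ..FTT
  ...F.
  ..FT.
Step 4: 4 trees catch fire, 5 burn out
  .FTTT
  ..FTT
  ...FT
  .....
  ...F.
Step 5: 3 trees catch fire, 4 burn out
  ..FTT
  ...FT
  ....F
  .....
  .....

..FTT
...FT
....F
.....
.....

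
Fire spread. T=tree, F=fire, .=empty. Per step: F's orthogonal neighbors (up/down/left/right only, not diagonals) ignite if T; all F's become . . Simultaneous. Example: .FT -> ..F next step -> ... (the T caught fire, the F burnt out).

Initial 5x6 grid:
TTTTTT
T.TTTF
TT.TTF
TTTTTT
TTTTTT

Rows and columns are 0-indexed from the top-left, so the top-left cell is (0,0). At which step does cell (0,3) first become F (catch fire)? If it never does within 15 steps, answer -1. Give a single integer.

Step 1: cell (0,3)='T' (+4 fires, +2 burnt)
Step 2: cell (0,3)='T' (+5 fires, +4 burnt)
Step 3: cell (0,3)='F' (+4 fires, +5 burnt)
  -> target ignites at step 3
Step 4: cell (0,3)='.' (+3 fires, +4 burnt)
Step 5: cell (0,3)='.' (+3 fires, +3 burnt)
Step 6: cell (0,3)='.' (+4 fires, +3 burnt)
Step 7: cell (0,3)='.' (+3 fires, +4 burnt)
Step 8: cell (0,3)='.' (+0 fires, +3 burnt)
  fire out at step 8

3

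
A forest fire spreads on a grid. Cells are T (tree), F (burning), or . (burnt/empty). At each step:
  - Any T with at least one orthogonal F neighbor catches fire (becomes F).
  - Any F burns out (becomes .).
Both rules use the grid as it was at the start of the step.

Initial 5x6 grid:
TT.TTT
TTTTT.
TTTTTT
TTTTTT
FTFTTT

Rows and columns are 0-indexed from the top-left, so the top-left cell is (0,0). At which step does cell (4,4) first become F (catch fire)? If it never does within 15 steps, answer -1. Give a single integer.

Step 1: cell (4,4)='T' (+4 fires, +2 burnt)
Step 2: cell (4,4)='F' (+5 fires, +4 burnt)
  -> target ignites at step 2
Step 3: cell (4,4)='.' (+6 fires, +5 burnt)
Step 4: cell (4,4)='.' (+5 fires, +6 burnt)
Step 5: cell (4,4)='.' (+4 fires, +5 burnt)
Step 6: cell (4,4)='.' (+1 fires, +4 burnt)
Step 7: cell (4,4)='.' (+1 fires, +1 burnt)
Step 8: cell (4,4)='.' (+0 fires, +1 burnt)
  fire out at step 8

2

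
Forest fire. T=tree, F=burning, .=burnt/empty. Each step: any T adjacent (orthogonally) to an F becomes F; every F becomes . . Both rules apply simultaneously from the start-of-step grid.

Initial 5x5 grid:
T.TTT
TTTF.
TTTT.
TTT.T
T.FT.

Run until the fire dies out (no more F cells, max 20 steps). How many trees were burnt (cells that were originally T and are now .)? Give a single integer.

Answer: 16

Derivation:
Step 1: +5 fires, +2 burnt (F count now 5)
Step 2: +5 fires, +5 burnt (F count now 5)
Step 3: +3 fires, +5 burnt (F count now 3)
Step 4: +3 fires, +3 burnt (F count now 3)
Step 5: +0 fires, +3 burnt (F count now 0)
Fire out after step 5
Initially T: 17, now '.': 24
Total burnt (originally-T cells now '.'): 16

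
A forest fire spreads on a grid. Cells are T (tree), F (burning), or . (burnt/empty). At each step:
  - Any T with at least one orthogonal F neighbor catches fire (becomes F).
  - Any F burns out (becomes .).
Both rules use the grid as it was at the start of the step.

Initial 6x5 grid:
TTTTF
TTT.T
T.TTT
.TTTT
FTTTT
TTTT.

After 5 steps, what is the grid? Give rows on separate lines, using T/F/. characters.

Step 1: 4 trees catch fire, 2 burn out
  TTTF.
  TTT.F
  T.TTT
  .TTTT
  .FTTT
  FTTT.
Step 2: 5 trees catch fire, 4 burn out
  TTF..
  TTT..
  T.TTF
  .FTTT
  ..FTT
  .FTT.
Step 3: 7 trees catch fire, 5 burn out
  TF...
  TTF..
  T.TF.
  ..FTF
  ...FT
  ..FT.
Step 4: 6 trees catch fire, 7 burn out
  F....
  TF...
  T.F..
  ...F.
  ....F
  ...F.
Step 5: 1 trees catch fire, 6 burn out
  .....
  F....
  T....
  .....
  .....
  .....

.....
F....
T....
.....
.....
.....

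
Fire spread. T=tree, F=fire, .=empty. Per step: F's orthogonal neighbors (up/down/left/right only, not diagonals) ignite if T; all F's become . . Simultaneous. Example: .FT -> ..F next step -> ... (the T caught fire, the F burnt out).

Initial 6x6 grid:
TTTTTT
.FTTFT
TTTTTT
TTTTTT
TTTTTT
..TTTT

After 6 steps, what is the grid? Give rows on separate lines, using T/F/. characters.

Step 1: 7 trees catch fire, 2 burn out
  TFTTFT
  ..FF.F
  TFTTFT
  TTTTTT
  TTTTTT
  ..TTTT
Step 2: 10 trees catch fire, 7 burn out
  F.FF.F
  ......
  F.FF.F
  TFTTFT
  TTTTTT
  ..TTTT
Step 3: 6 trees catch fire, 10 burn out
  ......
  ......
  ......
  F.FF.F
  TFTTFT
  ..TTTT
Step 4: 5 trees catch fire, 6 burn out
  ......
  ......
  ......
  ......
  F.FF.F
  ..TTFT
Step 5: 3 trees catch fire, 5 burn out
  ......
  ......
  ......
  ......
  ......
  ..FF.F
Step 6: 0 trees catch fire, 3 burn out
  ......
  ......
  ......
  ......
  ......
  ......

......
......
......
......
......
......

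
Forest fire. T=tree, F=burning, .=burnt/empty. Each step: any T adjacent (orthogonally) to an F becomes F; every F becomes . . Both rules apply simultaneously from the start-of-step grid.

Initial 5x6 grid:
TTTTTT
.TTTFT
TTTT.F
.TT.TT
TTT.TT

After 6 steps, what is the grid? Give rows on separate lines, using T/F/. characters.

Step 1: 4 trees catch fire, 2 burn out
  TTTTFT
  .TTF.F
  TTTT..
  .TT.TF
  TTT.TT
Step 2: 6 trees catch fire, 4 burn out
  TTTF.F
  .TF...
  TTTF..
  .TT.F.
  TTT.TF
Step 3: 4 trees catch fire, 6 burn out
  TTF...
  .F....
  TTF...
  .TT...
  TTT.F.
Step 4: 3 trees catch fire, 4 burn out
  TF....
  ......
  TF....
  .TF...
  TTT...
Step 5: 4 trees catch fire, 3 burn out
  F.....
  ......
  F.....
  .F....
  TTF...
Step 6: 1 trees catch fire, 4 burn out
  ......
  ......
  ......
  ......
  TF....

......
......
......
......
TF....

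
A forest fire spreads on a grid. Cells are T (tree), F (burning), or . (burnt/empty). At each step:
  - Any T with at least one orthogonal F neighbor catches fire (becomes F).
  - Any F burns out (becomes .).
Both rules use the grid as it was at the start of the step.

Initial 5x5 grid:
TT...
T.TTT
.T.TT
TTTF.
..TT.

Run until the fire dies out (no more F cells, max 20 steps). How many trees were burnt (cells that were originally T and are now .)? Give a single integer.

Step 1: +3 fires, +1 burnt (F count now 3)
Step 2: +4 fires, +3 burnt (F count now 4)
Step 3: +4 fires, +4 burnt (F count now 4)
Step 4: +0 fires, +4 burnt (F count now 0)
Fire out after step 4
Initially T: 14, now '.': 22
Total burnt (originally-T cells now '.'): 11

Answer: 11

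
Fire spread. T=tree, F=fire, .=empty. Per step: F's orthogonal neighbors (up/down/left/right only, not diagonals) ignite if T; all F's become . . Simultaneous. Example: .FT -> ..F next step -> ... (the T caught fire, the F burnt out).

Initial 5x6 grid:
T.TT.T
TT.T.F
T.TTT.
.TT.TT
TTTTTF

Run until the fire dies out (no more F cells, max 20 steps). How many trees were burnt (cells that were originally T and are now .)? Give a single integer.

Answer: 16

Derivation:
Step 1: +3 fires, +2 burnt (F count now 3)
Step 2: +2 fires, +3 burnt (F count now 2)
Step 3: +2 fires, +2 burnt (F count now 2)
Step 4: +3 fires, +2 burnt (F count now 3)
Step 5: +4 fires, +3 burnt (F count now 4)
Step 6: +1 fires, +4 burnt (F count now 1)
Step 7: +1 fires, +1 burnt (F count now 1)
Step 8: +0 fires, +1 burnt (F count now 0)
Fire out after step 8
Initially T: 20, now '.': 26
Total burnt (originally-T cells now '.'): 16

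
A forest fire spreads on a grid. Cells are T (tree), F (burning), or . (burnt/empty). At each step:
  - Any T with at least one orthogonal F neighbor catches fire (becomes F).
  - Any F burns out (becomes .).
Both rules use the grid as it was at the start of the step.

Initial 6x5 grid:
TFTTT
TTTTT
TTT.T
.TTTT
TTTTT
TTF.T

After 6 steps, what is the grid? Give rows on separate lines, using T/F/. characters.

Step 1: 5 trees catch fire, 2 burn out
  F.FTT
  TFTTT
  TTT.T
  .TTTT
  TTFTT
  TF..T
Step 2: 8 trees catch fire, 5 burn out
  ...FT
  F.FTT
  TFT.T
  .TFTT
  TF.FT
  F...T
Step 3: 8 trees catch fire, 8 burn out
  ....F
  ...FT
  F.F.T
  .F.FT
  F...F
  ....T
Step 4: 3 trees catch fire, 8 burn out
  .....
  ....F
  ....T
  ....F
  .....
  ....F
Step 5: 1 trees catch fire, 3 burn out
  .....
  .....
  ....F
  .....
  .....
  .....
Step 6: 0 trees catch fire, 1 burn out
  .....
  .....
  .....
  .....
  .....
  .....

.....
.....
.....
.....
.....
.....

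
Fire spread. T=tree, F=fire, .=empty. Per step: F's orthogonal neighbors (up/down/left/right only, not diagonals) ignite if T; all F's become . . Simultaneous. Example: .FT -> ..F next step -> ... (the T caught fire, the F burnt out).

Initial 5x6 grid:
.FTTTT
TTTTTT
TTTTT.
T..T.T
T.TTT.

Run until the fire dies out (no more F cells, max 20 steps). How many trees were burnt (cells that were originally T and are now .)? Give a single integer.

Step 1: +2 fires, +1 burnt (F count now 2)
Step 2: +4 fires, +2 burnt (F count now 4)
Step 3: +4 fires, +4 burnt (F count now 4)
Step 4: +4 fires, +4 burnt (F count now 4)
Step 5: +4 fires, +4 burnt (F count now 4)
Step 6: +1 fires, +4 burnt (F count now 1)
Step 7: +2 fires, +1 burnt (F count now 2)
Step 8: +0 fires, +2 burnt (F count now 0)
Fire out after step 8
Initially T: 22, now '.': 29
Total burnt (originally-T cells now '.'): 21

Answer: 21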